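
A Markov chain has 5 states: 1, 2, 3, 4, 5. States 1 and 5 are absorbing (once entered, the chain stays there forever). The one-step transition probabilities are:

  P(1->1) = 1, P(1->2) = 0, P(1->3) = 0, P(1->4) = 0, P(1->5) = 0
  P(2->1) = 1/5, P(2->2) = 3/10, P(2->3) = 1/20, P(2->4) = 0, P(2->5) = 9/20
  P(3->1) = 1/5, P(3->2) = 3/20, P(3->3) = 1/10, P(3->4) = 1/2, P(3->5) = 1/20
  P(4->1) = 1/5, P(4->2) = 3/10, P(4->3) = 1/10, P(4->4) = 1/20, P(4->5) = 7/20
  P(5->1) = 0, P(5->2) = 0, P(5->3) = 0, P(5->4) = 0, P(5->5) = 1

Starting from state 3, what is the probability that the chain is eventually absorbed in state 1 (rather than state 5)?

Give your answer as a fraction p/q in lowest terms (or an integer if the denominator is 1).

Answer: 2092/4391

Derivation:
Let a_i = P(absorbed in 1 | start in state i).
Boundary conditions: a_1 = 1, a_5 = 0.
For each transient state i, a_i = sum_j P(i->j) * a_j:
  a_2 = 1/5*a_1 + 3/10*a_2 + 1/20*a_3 + 0*a_4 + 9/20*a_5
  a_3 = 1/5*a_1 + 3/20*a_2 + 1/10*a_3 + 1/2*a_4 + 1/20*a_5
  a_4 = 1/5*a_1 + 3/10*a_2 + 1/10*a_3 + 1/20*a_4 + 7/20*a_5

Substituting a_1 = 1 and a_5 = 0, rearrange to (I - Q) a = r where r[i] = P(i -> 1):
  [7/10, -1/20, 0] . (a_2, a_3, a_4) = 1/5
  [-3/20, 9/10, -1/2] . (a_2, a_3, a_4) = 1/5
  [-3/10, -1/10, 19/20] . (a_2, a_3, a_4) = 1/5

Solving yields:
  a_2 = 1404/4391
  a_3 = 2092/4391
  a_4 = 1588/4391

Starting state is 3, so the absorption probability is a_3 = 2092/4391.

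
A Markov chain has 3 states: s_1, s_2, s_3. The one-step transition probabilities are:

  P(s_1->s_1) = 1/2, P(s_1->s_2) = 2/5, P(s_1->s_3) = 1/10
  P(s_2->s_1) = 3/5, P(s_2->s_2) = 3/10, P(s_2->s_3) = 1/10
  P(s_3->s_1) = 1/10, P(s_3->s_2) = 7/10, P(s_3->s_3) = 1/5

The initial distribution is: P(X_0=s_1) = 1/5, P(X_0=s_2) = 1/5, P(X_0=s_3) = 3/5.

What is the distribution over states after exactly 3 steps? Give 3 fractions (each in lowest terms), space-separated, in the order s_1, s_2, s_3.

Answer: 308/625 989/2500 279/2500

Derivation:
Propagating the distribution step by step (d_{t+1} = d_t * P):
d_0 = (s_1=1/5, s_2=1/5, s_3=3/5)
  d_1[s_1] = 1/5*1/2 + 1/5*3/5 + 3/5*1/10 = 7/25
  d_1[s_2] = 1/5*2/5 + 1/5*3/10 + 3/5*7/10 = 14/25
  d_1[s_3] = 1/5*1/10 + 1/5*1/10 + 3/5*1/5 = 4/25
d_1 = (s_1=7/25, s_2=14/25, s_3=4/25)
  d_2[s_1] = 7/25*1/2 + 14/25*3/5 + 4/25*1/10 = 123/250
  d_2[s_2] = 7/25*2/5 + 14/25*3/10 + 4/25*7/10 = 49/125
  d_2[s_3] = 7/25*1/10 + 14/25*1/10 + 4/25*1/5 = 29/250
d_2 = (s_1=123/250, s_2=49/125, s_3=29/250)
  d_3[s_1] = 123/250*1/2 + 49/125*3/5 + 29/250*1/10 = 308/625
  d_3[s_2] = 123/250*2/5 + 49/125*3/10 + 29/250*7/10 = 989/2500
  d_3[s_3] = 123/250*1/10 + 49/125*1/10 + 29/250*1/5 = 279/2500
d_3 = (s_1=308/625, s_2=989/2500, s_3=279/2500)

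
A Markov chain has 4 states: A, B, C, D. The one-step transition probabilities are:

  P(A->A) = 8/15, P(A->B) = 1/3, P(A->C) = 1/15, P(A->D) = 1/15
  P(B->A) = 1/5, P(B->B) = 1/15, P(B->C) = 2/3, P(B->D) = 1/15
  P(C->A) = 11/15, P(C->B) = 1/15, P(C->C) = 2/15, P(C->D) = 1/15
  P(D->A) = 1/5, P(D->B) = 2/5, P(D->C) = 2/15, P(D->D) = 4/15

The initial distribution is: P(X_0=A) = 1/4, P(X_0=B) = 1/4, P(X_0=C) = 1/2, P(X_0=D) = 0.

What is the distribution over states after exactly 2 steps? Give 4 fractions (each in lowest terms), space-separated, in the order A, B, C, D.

Answer: 31/60 53/225 151/900 2/25

Derivation:
Propagating the distribution step by step (d_{t+1} = d_t * P):
d_0 = (A=1/4, B=1/4, C=1/2, D=0)
  d_1[A] = 1/4*8/15 + 1/4*1/5 + 1/2*11/15 + 0*1/5 = 11/20
  d_1[B] = 1/4*1/3 + 1/4*1/15 + 1/2*1/15 + 0*2/5 = 2/15
  d_1[C] = 1/4*1/15 + 1/4*2/3 + 1/2*2/15 + 0*2/15 = 1/4
  d_1[D] = 1/4*1/15 + 1/4*1/15 + 1/2*1/15 + 0*4/15 = 1/15
d_1 = (A=11/20, B=2/15, C=1/4, D=1/15)
  d_2[A] = 11/20*8/15 + 2/15*1/5 + 1/4*11/15 + 1/15*1/5 = 31/60
  d_2[B] = 11/20*1/3 + 2/15*1/15 + 1/4*1/15 + 1/15*2/5 = 53/225
  d_2[C] = 11/20*1/15 + 2/15*2/3 + 1/4*2/15 + 1/15*2/15 = 151/900
  d_2[D] = 11/20*1/15 + 2/15*1/15 + 1/4*1/15 + 1/15*4/15 = 2/25
d_2 = (A=31/60, B=53/225, C=151/900, D=2/25)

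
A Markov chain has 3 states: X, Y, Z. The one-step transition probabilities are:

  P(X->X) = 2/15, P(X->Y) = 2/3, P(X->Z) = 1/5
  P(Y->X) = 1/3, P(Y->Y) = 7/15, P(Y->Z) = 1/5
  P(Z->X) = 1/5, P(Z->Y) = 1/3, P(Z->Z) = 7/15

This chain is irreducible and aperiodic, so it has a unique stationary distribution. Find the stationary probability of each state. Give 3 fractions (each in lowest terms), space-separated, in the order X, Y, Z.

Answer: 49/198 95/198 3/11

Derivation:
The stationary distribution satisfies pi = pi * P, i.e.:
  pi_X = 2/15*pi_X + 1/3*pi_Y + 1/5*pi_Z
  pi_Y = 2/3*pi_X + 7/15*pi_Y + 1/3*pi_Z
  pi_Z = 1/5*pi_X + 1/5*pi_Y + 7/15*pi_Z
with normalization: pi_X + pi_Y + pi_Z = 1.

Using the first 2 balance equations plus normalization, the linear system A*pi = b is:
  [-13/15, 1/3, 1/5] . pi = 0
  [2/3, -8/15, 1/3] . pi = 0
  [1, 1, 1] . pi = 1

Solving yields:
  pi_X = 49/198
  pi_Y = 95/198
  pi_Z = 3/11

Verification (pi * P):
  49/198*2/15 + 95/198*1/3 + 3/11*1/5 = 49/198 = pi_X  (ok)
  49/198*2/3 + 95/198*7/15 + 3/11*1/3 = 95/198 = pi_Y  (ok)
  49/198*1/5 + 95/198*1/5 + 3/11*7/15 = 3/11 = pi_Z  (ok)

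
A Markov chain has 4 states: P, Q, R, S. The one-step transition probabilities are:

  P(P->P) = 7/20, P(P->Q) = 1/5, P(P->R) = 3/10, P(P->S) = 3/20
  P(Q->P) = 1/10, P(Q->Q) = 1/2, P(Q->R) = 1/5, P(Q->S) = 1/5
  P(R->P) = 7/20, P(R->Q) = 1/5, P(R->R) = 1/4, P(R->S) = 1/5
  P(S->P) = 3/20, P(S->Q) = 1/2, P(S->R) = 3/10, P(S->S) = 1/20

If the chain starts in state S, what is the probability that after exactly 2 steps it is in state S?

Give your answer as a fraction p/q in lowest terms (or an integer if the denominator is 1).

Answer: 37/200

Derivation:
Computing P^2 by repeated multiplication:
P^1 =
  P: [7/20, 1/5, 3/10, 3/20]
  Q: [1/10, 1/2, 1/5, 1/5]
  R: [7/20, 1/5, 1/4, 1/5]
  S: [3/20, 1/2, 3/10, 1/20]
P^2 =
  P: [27/100, 61/200, 53/200, 4/25]
  Q: [37/200, 41/100, 6/25, 33/200]
  R: [13/50, 8/25, 107/400, 61/400]
  S: [43/200, 73/200, 47/200, 37/200]

(P^2)[S -> S] = 37/200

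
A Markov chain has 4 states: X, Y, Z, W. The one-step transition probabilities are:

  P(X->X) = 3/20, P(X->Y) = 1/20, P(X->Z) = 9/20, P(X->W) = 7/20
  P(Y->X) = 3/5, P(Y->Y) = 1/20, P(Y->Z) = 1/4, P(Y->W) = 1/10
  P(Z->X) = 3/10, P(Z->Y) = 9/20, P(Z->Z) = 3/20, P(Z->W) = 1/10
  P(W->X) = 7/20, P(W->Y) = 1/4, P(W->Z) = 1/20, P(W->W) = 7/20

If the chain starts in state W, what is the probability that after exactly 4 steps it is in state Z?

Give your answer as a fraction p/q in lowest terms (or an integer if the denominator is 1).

Computing P^4 by repeated multiplication:
P^1 =
  X: [3/20, 1/20, 9/20, 7/20]
  Y: [3/5, 1/20, 1/4, 1/10]
  Z: [3/10, 9/20, 3/20, 1/10]
  W: [7/20, 1/4, 1/20, 7/20]
P^2 =
  X: [31/100, 3/10, 33/200, 9/40]
  Y: [23/100, 17/100, 13/40, 11/40]
  Z: [79/200, 13/100, 11/40, 1/5]
  W: [17/50, 7/50, 49/200, 11/40]
P^3 =
  X: [1419/4000, 161/1000, 501/2000, 187/800]
  Y: [1321/4000, 47/200, 417/2000, 181/800]
  Z: [1159/4000, 1/5, 523/2000, 199/800]
  W: [1219/4000, 203/1000, 477/2000, 203/800]
P^4 =
  X: [12271/40000, 3939/20000, 4983/20000, 1977/8000]
  Y: [13291/40000, 3573/20000, 4999/20000, 1913/8000]
  Z: [13159/40000, 4087/20000, 4641/20000, 1877/8000]
  W: [2623/8000, 3923/20000, 4727/20000, 1917/8000]

(P^4)[W -> Z] = 4727/20000

Answer: 4727/20000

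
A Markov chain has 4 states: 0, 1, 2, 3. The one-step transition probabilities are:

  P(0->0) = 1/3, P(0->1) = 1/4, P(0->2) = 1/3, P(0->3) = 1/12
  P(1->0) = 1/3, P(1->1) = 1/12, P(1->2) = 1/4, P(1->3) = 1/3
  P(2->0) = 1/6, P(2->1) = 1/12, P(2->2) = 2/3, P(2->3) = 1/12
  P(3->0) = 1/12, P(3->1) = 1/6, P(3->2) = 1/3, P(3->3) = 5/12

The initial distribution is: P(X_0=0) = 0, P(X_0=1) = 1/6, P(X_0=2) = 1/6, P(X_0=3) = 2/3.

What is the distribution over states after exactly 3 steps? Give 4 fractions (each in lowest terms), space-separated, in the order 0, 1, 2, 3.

Propagating the distribution step by step (d_{t+1} = d_t * P):
d_0 = (0=0, 1=1/6, 2=1/6, 3=2/3)
  d_1[0] = 0*1/3 + 1/6*1/3 + 1/6*1/6 + 2/3*1/12 = 5/36
  d_1[1] = 0*1/4 + 1/6*1/12 + 1/6*1/12 + 2/3*1/6 = 5/36
  d_1[2] = 0*1/3 + 1/6*1/4 + 1/6*2/3 + 2/3*1/3 = 3/8
  d_1[3] = 0*1/12 + 1/6*1/3 + 1/6*1/12 + 2/3*5/12 = 25/72
d_1 = (0=5/36, 1=5/36, 2=3/8, 3=25/72)
  d_2[0] = 5/36*1/3 + 5/36*1/3 + 3/8*1/6 + 25/72*1/12 = 53/288
  d_2[1] = 5/36*1/4 + 5/36*1/12 + 3/8*1/12 + 25/72*1/6 = 13/96
  d_2[2] = 5/36*1/3 + 5/36*1/4 + 3/8*2/3 + 25/72*1/3 = 193/432
  d_2[3] = 5/36*1/12 + 5/36*1/3 + 3/8*1/12 + 25/72*5/12 = 101/432
d_2 = (0=53/288, 1=13/96, 2=193/432, 3=101/432)
  d_3[0] = 53/288*1/3 + 13/96*1/3 + 193/432*1/6 + 101/432*1/12 = 1039/5184
  d_3[1] = 53/288*1/4 + 13/96*1/12 + 193/432*1/12 + 101/432*1/6 = 173/1296
  d_3[2] = 53/288*1/3 + 13/96*1/4 + 193/432*2/3 + 101/432*1/3 = 4883/10368
  d_3[3] = 53/288*1/12 + 13/96*1/3 + 193/432*1/12 + 101/432*5/12 = 2023/10368
d_3 = (0=1039/5184, 1=173/1296, 2=4883/10368, 3=2023/10368)

Answer: 1039/5184 173/1296 4883/10368 2023/10368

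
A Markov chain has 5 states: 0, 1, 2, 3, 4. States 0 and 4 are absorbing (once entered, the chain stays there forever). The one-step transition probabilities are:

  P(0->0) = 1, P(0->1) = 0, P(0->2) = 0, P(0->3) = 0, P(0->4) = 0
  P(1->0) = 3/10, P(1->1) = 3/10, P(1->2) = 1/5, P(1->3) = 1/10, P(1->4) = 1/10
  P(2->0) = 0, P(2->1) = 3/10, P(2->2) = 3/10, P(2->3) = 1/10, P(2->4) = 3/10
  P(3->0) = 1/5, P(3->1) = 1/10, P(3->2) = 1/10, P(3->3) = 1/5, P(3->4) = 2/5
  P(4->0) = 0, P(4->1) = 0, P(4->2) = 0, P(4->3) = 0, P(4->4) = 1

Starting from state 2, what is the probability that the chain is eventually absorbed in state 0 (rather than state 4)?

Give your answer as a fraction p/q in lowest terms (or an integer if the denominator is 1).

Answer: 19/65

Derivation:
Let a_i = P(absorbed in 0 | start in state i).
Boundary conditions: a_0 = 1, a_4 = 0.
For each transient state i, a_i = sum_j P(i->j) * a_j:
  a_1 = 3/10*a_0 + 3/10*a_1 + 1/5*a_2 + 1/10*a_3 + 1/10*a_4
  a_2 = 0*a_0 + 3/10*a_1 + 3/10*a_2 + 1/10*a_3 + 3/10*a_4
  a_3 = 1/5*a_0 + 1/10*a_1 + 1/10*a_2 + 1/5*a_3 + 2/5*a_4

Substituting a_0 = 1 and a_4 = 0, rearrange to (I - Q) a = r where r[i] = P(i -> 0):
  [7/10, -1/5, -1/10] . (a_1, a_2, a_3) = 3/10
  [-3/10, 7/10, -1/10] . (a_1, a_2, a_3) = 0
  [-1/10, -1/10, 4/5] . (a_1, a_2, a_3) = 1/5

Solving yields:
  a_1 = 183/325
  a_2 = 19/65
  a_3 = 116/325

Starting state is 2, so the absorption probability is a_2 = 19/65.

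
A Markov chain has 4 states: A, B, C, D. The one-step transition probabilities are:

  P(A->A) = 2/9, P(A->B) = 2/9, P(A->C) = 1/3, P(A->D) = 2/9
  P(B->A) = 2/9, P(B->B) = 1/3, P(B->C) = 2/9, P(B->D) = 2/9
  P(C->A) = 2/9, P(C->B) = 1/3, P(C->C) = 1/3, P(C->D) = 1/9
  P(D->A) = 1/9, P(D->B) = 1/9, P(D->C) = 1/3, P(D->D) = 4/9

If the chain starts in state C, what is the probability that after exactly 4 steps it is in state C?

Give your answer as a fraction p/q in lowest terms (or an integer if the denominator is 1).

Computing P^4 by repeated multiplication:
P^1 =
  A: [2/9, 2/9, 1/3, 2/9]
  B: [2/9, 1/3, 2/9, 2/9]
  C: [2/9, 1/3, 1/3, 1/9]
  D: [1/9, 1/9, 1/3, 4/9]
P^2 =
  A: [16/81, 7/27, 25/81, 19/81]
  B: [16/81, 7/27, 8/27, 20/81]
  C: [17/81, 23/81, 8/27, 17/81]
  D: [14/81, 2/9, 26/81, 23/81]
P^3 =
  A: [143/729, 7/27, 74/243, 175/729]
  B: [142/729, 187/729, 74/243, 178/729]
  C: [145/729, 64/243, 220/729, 172/729]
  D: [139/729, 61/243, 25/81, 182/729]
P^4 =
  A: [1283/6561, 1694/6561, 74/243, 1586/6561]
  B: [1280/6561, 563/2187, 2000/6561, 1592/6561]
  C: [1286/6561, 566/2187, 665/2187, 1582/6561]
  D: [1276/6561, 1684/6561, 668/2187, 1597/6561]

(P^4)[C -> C] = 665/2187

Answer: 665/2187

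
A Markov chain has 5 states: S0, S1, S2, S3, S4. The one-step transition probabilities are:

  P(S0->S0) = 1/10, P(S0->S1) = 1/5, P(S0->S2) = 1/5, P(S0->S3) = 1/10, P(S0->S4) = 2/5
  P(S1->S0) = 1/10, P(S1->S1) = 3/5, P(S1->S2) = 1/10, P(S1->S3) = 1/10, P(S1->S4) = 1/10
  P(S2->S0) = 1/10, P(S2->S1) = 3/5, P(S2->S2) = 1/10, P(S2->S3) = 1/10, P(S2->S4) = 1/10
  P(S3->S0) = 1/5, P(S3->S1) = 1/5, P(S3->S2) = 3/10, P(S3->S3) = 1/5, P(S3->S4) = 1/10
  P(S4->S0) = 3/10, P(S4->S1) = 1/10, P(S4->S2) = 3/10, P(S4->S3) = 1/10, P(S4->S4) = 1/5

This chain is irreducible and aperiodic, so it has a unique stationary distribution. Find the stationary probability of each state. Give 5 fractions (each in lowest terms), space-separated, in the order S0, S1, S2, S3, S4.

Answer: 1/7 44/105 53/315 1/9 10/63

Derivation:
The stationary distribution satisfies pi = pi * P, i.e.:
  pi_S0 = 1/10*pi_S0 + 1/10*pi_S1 + 1/10*pi_S2 + 1/5*pi_S3 + 3/10*pi_S4
  pi_S1 = 1/5*pi_S0 + 3/5*pi_S1 + 3/5*pi_S2 + 1/5*pi_S3 + 1/10*pi_S4
  pi_S2 = 1/5*pi_S0 + 1/10*pi_S1 + 1/10*pi_S2 + 3/10*pi_S3 + 3/10*pi_S4
  pi_S3 = 1/10*pi_S0 + 1/10*pi_S1 + 1/10*pi_S2 + 1/5*pi_S3 + 1/10*pi_S4
  pi_S4 = 2/5*pi_S0 + 1/10*pi_S1 + 1/10*pi_S2 + 1/10*pi_S3 + 1/5*pi_S4
with normalization: pi_S0 + pi_S1 + pi_S2 + pi_S3 + pi_S4 = 1.

Using the first 4 balance equations plus normalization, the linear system A*pi = b is:
  [-9/10, 1/10, 1/10, 1/5, 3/10] . pi = 0
  [1/5, -2/5, 3/5, 1/5, 1/10] . pi = 0
  [1/5, 1/10, -9/10, 3/10, 3/10] . pi = 0
  [1/10, 1/10, 1/10, -4/5, 1/10] . pi = 0
  [1, 1, 1, 1, 1] . pi = 1

Solving yields:
  pi_S0 = 1/7
  pi_S1 = 44/105
  pi_S2 = 53/315
  pi_S3 = 1/9
  pi_S4 = 10/63

Verification (pi * P):
  1/7*1/10 + 44/105*1/10 + 53/315*1/10 + 1/9*1/5 + 10/63*3/10 = 1/7 = pi_S0  (ok)
  1/7*1/5 + 44/105*3/5 + 53/315*3/5 + 1/9*1/5 + 10/63*1/10 = 44/105 = pi_S1  (ok)
  1/7*1/5 + 44/105*1/10 + 53/315*1/10 + 1/9*3/10 + 10/63*3/10 = 53/315 = pi_S2  (ok)
  1/7*1/10 + 44/105*1/10 + 53/315*1/10 + 1/9*1/5 + 10/63*1/10 = 1/9 = pi_S3  (ok)
  1/7*2/5 + 44/105*1/10 + 53/315*1/10 + 1/9*1/10 + 10/63*1/5 = 10/63 = pi_S4  (ok)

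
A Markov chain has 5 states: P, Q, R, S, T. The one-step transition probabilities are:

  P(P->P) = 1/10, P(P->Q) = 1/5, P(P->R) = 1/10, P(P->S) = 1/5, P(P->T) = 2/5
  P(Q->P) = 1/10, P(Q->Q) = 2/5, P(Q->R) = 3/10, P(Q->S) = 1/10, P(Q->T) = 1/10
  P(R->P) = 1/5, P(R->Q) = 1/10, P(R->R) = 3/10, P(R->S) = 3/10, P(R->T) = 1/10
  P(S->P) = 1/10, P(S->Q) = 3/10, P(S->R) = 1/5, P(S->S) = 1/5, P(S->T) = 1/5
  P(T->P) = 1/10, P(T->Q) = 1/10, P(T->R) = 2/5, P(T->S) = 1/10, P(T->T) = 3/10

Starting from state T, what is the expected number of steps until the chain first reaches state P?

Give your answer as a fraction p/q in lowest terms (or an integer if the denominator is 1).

Let h_i = expected steps to first reach P from state i.
Boundary: h_P = 0.
First-step equations for the other states:
  h_Q = 1 + 1/10*h_P + 2/5*h_Q + 3/10*h_R + 1/10*h_S + 1/10*h_T
  h_R = 1 + 1/5*h_P + 1/10*h_Q + 3/10*h_R + 3/10*h_S + 1/10*h_T
  h_S = 1 + 1/10*h_P + 3/10*h_Q + 1/5*h_R + 1/5*h_S + 1/5*h_T
  h_T = 1 + 1/10*h_P + 1/10*h_Q + 2/5*h_R + 1/10*h_S + 3/10*h_T

Substituting h_P = 0 and rearranging gives the linear system (I - Q) h = 1:
  [3/5, -3/10, -1/10, -1/10] . (h_Q, h_R, h_S, h_T) = 1
  [-1/10, 7/10, -3/10, -1/10] . (h_Q, h_R, h_S, h_T) = 1
  [-3/10, -1/5, 4/5, -1/5] . (h_Q, h_R, h_S, h_T) = 1
  [-1/10, -2/5, -1/10, 7/10] . (h_Q, h_R, h_S, h_T) = 1

Solving yields:
  h_Q = 1835/238
  h_R = 1655/238
  h_S = 3705/476
  h_T = 3625/476

Starting state is T, so the expected hitting time is h_T = 3625/476.

Answer: 3625/476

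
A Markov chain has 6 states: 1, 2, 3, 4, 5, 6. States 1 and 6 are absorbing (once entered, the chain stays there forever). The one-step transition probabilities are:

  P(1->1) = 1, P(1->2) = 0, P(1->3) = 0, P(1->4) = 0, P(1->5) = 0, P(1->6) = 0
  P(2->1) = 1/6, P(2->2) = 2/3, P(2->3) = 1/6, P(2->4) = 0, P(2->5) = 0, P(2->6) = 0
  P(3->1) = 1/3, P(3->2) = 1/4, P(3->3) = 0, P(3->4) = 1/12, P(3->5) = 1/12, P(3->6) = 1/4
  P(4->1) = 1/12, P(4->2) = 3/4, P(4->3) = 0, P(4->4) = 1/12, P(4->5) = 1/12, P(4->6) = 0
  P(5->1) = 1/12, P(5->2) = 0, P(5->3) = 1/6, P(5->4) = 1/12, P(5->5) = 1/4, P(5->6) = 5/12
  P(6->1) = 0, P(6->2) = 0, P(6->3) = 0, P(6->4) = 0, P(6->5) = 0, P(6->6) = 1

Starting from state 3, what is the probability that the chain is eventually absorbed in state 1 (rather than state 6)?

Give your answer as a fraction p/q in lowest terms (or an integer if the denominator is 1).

Let a_i = P(absorbed in 1 | start in state i).
Boundary conditions: a_1 = 1, a_6 = 0.
For each transient state i, a_i = sum_j P(i->j) * a_j:
  a_2 = 1/6*a_1 + 2/3*a_2 + 1/6*a_3 + 0*a_4 + 0*a_5 + 0*a_6
  a_3 = 1/3*a_1 + 1/4*a_2 + 0*a_3 + 1/12*a_4 + 1/12*a_5 + 1/4*a_6
  a_4 = 1/12*a_1 + 3/4*a_2 + 0*a_3 + 1/12*a_4 + 1/12*a_5 + 0*a_6
  a_5 = 1/12*a_1 + 0*a_2 + 1/6*a_3 + 1/12*a_4 + 1/4*a_5 + 5/12*a_6

Substituting a_1 = 1 and a_6 = 0, rearrange to (I - Q) a = r where r[i] = P(i -> 1):
  [1/3, -1/6, 0, 0] . (a_2, a_3, a_4, a_5) = 1/6
  [-1/4, 1, -1/12, -1/12] . (a_2, a_3, a_4, a_5) = 1/3
  [-3/4, 0, 11/12, -1/12] . (a_2, a_3, a_4, a_5) = 1/12
  [0, -1/6, -1/12, 3/4] . (a_2, a_3, a_4, a_5) = 1/12

Solving yields:
  a_2 = 261/320
  a_3 = 101/160
  a_4 = 101/128
  a_5 = 217/640

Starting state is 3, so the absorption probability is a_3 = 101/160.

Answer: 101/160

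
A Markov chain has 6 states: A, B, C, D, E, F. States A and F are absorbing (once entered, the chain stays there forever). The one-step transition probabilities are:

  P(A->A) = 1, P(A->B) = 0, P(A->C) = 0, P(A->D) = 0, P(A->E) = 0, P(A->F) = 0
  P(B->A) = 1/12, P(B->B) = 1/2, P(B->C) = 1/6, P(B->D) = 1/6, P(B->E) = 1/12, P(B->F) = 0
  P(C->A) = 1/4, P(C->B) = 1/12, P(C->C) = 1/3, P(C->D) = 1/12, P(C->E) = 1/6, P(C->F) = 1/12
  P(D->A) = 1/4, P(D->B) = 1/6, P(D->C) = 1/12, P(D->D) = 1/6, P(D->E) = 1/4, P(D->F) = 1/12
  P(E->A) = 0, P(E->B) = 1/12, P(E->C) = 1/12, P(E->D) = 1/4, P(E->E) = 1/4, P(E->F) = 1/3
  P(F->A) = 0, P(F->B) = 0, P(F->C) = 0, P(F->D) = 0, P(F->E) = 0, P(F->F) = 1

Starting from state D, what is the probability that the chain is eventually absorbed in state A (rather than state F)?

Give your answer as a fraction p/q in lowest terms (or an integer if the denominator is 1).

Answer: 845/1447

Derivation:
Let a_i = P(absorbed in A | start in state i).
Boundary conditions: a_A = 1, a_F = 0.
For each transient state i, a_i = sum_j P(i->j) * a_j:
  a_B = 1/12*a_A + 1/2*a_B + 1/6*a_C + 1/6*a_D + 1/12*a_E + 0*a_F
  a_C = 1/4*a_A + 1/12*a_B + 1/3*a_C + 1/12*a_D + 1/6*a_E + 1/12*a_F
  a_D = 1/4*a_A + 1/6*a_B + 1/12*a_C + 1/6*a_D + 1/4*a_E + 1/12*a_F
  a_E = 0*a_A + 1/12*a_B + 1/12*a_C + 1/4*a_D + 1/4*a_E + 1/3*a_F

Substituting a_A = 1 and a_F = 0, rearrange to (I - Q) a = r where r[i] = P(i -> A):
  [1/2, -1/6, -1/6, -1/12] . (a_B, a_C, a_D, a_E) = 1/12
  [-1/12, 2/3, -1/12, -1/6] . (a_B, a_C, a_D, a_E) = 1/4
  [-1/6, -1/12, 5/6, -1/4] . (a_B, a_C, a_D, a_E) = 1/4
  [-1/12, -1/12, -1/4, 3/4] . (a_B, a_C, a_D, a_E) = 0

Solving yields:
  a_B = 896/1447
  a_C = 880/1447
  a_D = 845/1447
  a_E = 479/1447

Starting state is D, so the absorption probability is a_D = 845/1447.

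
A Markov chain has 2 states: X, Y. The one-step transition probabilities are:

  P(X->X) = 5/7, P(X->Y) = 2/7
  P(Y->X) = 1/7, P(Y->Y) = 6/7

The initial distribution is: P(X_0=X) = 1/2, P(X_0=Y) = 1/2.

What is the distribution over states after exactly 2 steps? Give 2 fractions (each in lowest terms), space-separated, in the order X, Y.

Answer: 19/49 30/49

Derivation:
Propagating the distribution step by step (d_{t+1} = d_t * P):
d_0 = (X=1/2, Y=1/2)
  d_1[X] = 1/2*5/7 + 1/2*1/7 = 3/7
  d_1[Y] = 1/2*2/7 + 1/2*6/7 = 4/7
d_1 = (X=3/7, Y=4/7)
  d_2[X] = 3/7*5/7 + 4/7*1/7 = 19/49
  d_2[Y] = 3/7*2/7 + 4/7*6/7 = 30/49
d_2 = (X=19/49, Y=30/49)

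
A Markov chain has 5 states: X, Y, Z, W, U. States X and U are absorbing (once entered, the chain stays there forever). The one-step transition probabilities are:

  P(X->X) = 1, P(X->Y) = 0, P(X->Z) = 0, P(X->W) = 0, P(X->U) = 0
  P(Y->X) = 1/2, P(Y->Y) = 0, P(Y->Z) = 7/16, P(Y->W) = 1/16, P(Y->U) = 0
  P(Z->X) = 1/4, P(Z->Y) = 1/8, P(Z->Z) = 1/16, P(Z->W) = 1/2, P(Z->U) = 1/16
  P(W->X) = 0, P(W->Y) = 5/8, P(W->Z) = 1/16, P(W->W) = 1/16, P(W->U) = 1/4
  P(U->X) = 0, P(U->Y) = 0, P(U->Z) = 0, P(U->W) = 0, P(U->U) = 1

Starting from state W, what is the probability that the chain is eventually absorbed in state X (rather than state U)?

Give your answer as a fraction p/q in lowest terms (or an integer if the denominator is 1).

Answer: 52/85

Derivation:
Let a_i = P(absorbed in X | start in state i).
Boundary conditions: a_X = 1, a_U = 0.
For each transient state i, a_i = sum_j P(i->j) * a_j:
  a_Y = 1/2*a_X + 0*a_Y + 7/16*a_Z + 1/16*a_W + 0*a_U
  a_Z = 1/4*a_X + 1/8*a_Y + 1/16*a_Z + 1/2*a_W + 1/16*a_U
  a_W = 0*a_X + 5/8*a_Y + 1/16*a_Z + 1/16*a_W + 1/4*a_U

Substituting a_X = 1 and a_U = 0, rearrange to (I - Q) a = r where r[i] = P(i -> X):
  [1, -7/16, -1/16] . (a_Y, a_Z, a_W) = 1/2
  [-1/8, 15/16, -1/2] . (a_Y, a_Z, a_W) = 1/4
  [-5/8, -1/16, 15/16] . (a_Y, a_Z, a_W) = 0

Solving yields:
  a_Y = 72/85
  a_Z = 12/17
  a_W = 52/85

Starting state is W, so the absorption probability is a_W = 52/85.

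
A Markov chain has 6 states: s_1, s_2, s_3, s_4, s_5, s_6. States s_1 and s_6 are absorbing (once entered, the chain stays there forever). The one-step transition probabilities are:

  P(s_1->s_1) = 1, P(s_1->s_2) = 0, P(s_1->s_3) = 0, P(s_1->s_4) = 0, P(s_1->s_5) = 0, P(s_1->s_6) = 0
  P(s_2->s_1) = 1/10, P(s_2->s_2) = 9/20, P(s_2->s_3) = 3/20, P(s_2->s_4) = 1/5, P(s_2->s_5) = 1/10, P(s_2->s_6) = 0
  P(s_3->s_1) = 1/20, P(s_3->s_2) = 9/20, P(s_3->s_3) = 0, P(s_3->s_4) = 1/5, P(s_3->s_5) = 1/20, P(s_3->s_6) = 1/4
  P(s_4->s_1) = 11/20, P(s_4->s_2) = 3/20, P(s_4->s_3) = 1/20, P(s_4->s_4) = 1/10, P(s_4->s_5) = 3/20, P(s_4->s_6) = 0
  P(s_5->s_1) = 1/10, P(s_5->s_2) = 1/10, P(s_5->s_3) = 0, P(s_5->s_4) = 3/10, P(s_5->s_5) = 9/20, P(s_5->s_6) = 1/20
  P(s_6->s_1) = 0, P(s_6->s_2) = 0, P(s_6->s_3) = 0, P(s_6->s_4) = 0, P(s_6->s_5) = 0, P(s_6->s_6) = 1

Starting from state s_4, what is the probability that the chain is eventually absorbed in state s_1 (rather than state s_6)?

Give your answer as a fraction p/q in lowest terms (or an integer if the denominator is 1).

Answer: 25877/27784

Derivation:
Let a_i = P(absorbed in s_1 | start in state i).
Boundary conditions: a_s_1 = 1, a_s_6 = 0.
For each transient state i, a_i = sum_j P(i->j) * a_j:
  a_s_2 = 1/10*a_s_1 + 9/20*a_s_2 + 3/20*a_s_3 + 1/5*a_s_4 + 1/10*a_s_5 + 0*a_s_6
  a_s_3 = 1/20*a_s_1 + 9/20*a_s_2 + 0*a_s_3 + 1/5*a_s_4 + 1/20*a_s_5 + 1/4*a_s_6
  a_s_4 = 11/20*a_s_1 + 3/20*a_s_2 + 1/20*a_s_3 + 1/10*a_s_4 + 3/20*a_s_5 + 0*a_s_6
  a_s_5 = 1/10*a_s_1 + 1/10*a_s_2 + 0*a_s_3 + 3/10*a_s_4 + 9/20*a_s_5 + 1/20*a_s_6

Substituting a_s_1 = 1 and a_s_6 = 0, rearrange to (I - Q) a = r where r[i] = P(i -> s_1):
  [11/20, -3/20, -1/5, -1/10] . (a_s_2, a_s_3, a_s_4, a_s_5) = 1/10
  [-9/20, 1, -1/5, -1/20] . (a_s_2, a_s_3, a_s_4, a_s_5) = 1/20
  [-3/20, -1/20, 9/10, -3/20] . (a_s_2, a_s_3, a_s_4, a_s_5) = 11/20
  [-1/10, 0, -3/10, 11/20] . (a_s_2, a_s_3, a_s_4, a_s_5) = 1/10

Solving yields:
  a_s_2 = 11879/13892
  a_s_3 = 9215/13892
  a_s_4 = 25877/27784
  a_s_5 = 11743/13892

Starting state is s_4, so the absorption probability is a_s_4 = 25877/27784.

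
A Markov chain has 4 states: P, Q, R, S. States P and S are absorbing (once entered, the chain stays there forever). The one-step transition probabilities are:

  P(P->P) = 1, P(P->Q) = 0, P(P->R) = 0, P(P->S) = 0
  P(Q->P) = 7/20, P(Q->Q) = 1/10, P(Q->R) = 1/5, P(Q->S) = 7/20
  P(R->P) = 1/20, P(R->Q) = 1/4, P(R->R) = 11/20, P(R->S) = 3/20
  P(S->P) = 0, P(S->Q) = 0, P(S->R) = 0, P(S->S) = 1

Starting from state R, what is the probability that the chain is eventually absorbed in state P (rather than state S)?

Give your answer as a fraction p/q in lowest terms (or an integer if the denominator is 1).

Let a_i = P(absorbed in P | start in state i).
Boundary conditions: a_P = 1, a_S = 0.
For each transient state i, a_i = sum_j P(i->j) * a_j:
  a_Q = 7/20*a_P + 1/10*a_Q + 1/5*a_R + 7/20*a_S
  a_R = 1/20*a_P + 1/4*a_Q + 11/20*a_R + 3/20*a_S

Substituting a_P = 1 and a_S = 0, rearrange to (I - Q) a = r where r[i] = P(i -> P):
  [9/10, -1/5] . (a_Q, a_R) = 7/20
  [-1/4, 9/20] . (a_Q, a_R) = 1/20

Solving yields:
  a_Q = 67/142
  a_R = 53/142

Starting state is R, so the absorption probability is a_R = 53/142.

Answer: 53/142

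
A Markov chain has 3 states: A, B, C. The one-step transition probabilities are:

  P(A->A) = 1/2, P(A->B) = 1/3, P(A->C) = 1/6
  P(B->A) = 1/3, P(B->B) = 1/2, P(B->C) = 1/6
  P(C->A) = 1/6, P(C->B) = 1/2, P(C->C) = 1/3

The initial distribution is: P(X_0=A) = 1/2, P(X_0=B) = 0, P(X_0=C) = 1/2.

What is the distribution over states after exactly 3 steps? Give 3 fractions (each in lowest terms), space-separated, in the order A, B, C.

Answer: 77/216 191/432 29/144

Derivation:
Propagating the distribution step by step (d_{t+1} = d_t * P):
d_0 = (A=1/2, B=0, C=1/2)
  d_1[A] = 1/2*1/2 + 0*1/3 + 1/2*1/6 = 1/3
  d_1[B] = 1/2*1/3 + 0*1/2 + 1/2*1/2 = 5/12
  d_1[C] = 1/2*1/6 + 0*1/6 + 1/2*1/3 = 1/4
d_1 = (A=1/3, B=5/12, C=1/4)
  d_2[A] = 1/3*1/2 + 5/12*1/3 + 1/4*1/6 = 25/72
  d_2[B] = 1/3*1/3 + 5/12*1/2 + 1/4*1/2 = 4/9
  d_2[C] = 1/3*1/6 + 5/12*1/6 + 1/4*1/3 = 5/24
d_2 = (A=25/72, B=4/9, C=5/24)
  d_3[A] = 25/72*1/2 + 4/9*1/3 + 5/24*1/6 = 77/216
  d_3[B] = 25/72*1/3 + 4/9*1/2 + 5/24*1/2 = 191/432
  d_3[C] = 25/72*1/6 + 4/9*1/6 + 5/24*1/3 = 29/144
d_3 = (A=77/216, B=191/432, C=29/144)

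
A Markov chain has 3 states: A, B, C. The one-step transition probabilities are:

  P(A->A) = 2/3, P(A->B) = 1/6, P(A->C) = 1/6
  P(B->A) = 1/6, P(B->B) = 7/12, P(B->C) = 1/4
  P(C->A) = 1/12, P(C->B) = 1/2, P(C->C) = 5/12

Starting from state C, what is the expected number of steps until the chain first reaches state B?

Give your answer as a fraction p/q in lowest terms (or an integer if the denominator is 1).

Let h_i = expected steps to first reach B from state i.
Boundary: h_B = 0.
First-step equations for the other states:
  h_A = 1 + 2/3*h_A + 1/6*h_B + 1/6*h_C
  h_C = 1 + 1/12*h_A + 1/2*h_B + 5/12*h_C

Substituting h_B = 0 and rearranging gives the linear system (I - Q) h = 1:
  [1/3, -1/6] . (h_A, h_C) = 1
  [-1/12, 7/12] . (h_A, h_C) = 1

Solving yields:
  h_A = 54/13
  h_C = 30/13

Starting state is C, so the expected hitting time is h_C = 30/13.

Answer: 30/13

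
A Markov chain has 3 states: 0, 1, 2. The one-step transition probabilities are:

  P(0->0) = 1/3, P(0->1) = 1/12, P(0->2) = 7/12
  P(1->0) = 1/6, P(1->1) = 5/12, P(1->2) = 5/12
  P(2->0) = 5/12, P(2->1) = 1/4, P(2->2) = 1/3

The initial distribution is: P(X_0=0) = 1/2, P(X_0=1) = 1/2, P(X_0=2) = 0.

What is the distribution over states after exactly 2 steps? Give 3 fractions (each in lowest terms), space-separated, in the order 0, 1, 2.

Answer: 1/3 1/4 5/12

Derivation:
Propagating the distribution step by step (d_{t+1} = d_t * P):
d_0 = (0=1/2, 1=1/2, 2=0)
  d_1[0] = 1/2*1/3 + 1/2*1/6 + 0*5/12 = 1/4
  d_1[1] = 1/2*1/12 + 1/2*5/12 + 0*1/4 = 1/4
  d_1[2] = 1/2*7/12 + 1/2*5/12 + 0*1/3 = 1/2
d_1 = (0=1/4, 1=1/4, 2=1/2)
  d_2[0] = 1/4*1/3 + 1/4*1/6 + 1/2*5/12 = 1/3
  d_2[1] = 1/4*1/12 + 1/4*5/12 + 1/2*1/4 = 1/4
  d_2[2] = 1/4*7/12 + 1/4*5/12 + 1/2*1/3 = 5/12
d_2 = (0=1/3, 1=1/4, 2=5/12)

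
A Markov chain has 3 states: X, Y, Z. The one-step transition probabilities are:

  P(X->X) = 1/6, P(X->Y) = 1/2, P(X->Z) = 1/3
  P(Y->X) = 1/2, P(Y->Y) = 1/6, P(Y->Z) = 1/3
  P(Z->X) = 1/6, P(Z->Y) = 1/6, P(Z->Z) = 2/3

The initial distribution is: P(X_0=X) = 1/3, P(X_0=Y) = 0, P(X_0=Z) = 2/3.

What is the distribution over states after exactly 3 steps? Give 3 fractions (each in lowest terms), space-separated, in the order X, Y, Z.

Propagating the distribution step by step (d_{t+1} = d_t * P):
d_0 = (X=1/3, Y=0, Z=2/3)
  d_1[X] = 1/3*1/6 + 0*1/2 + 2/3*1/6 = 1/6
  d_1[Y] = 1/3*1/2 + 0*1/6 + 2/3*1/6 = 5/18
  d_1[Z] = 1/3*1/3 + 0*1/3 + 2/3*2/3 = 5/9
d_1 = (X=1/6, Y=5/18, Z=5/9)
  d_2[X] = 1/6*1/6 + 5/18*1/2 + 5/9*1/6 = 7/27
  d_2[Y] = 1/6*1/2 + 5/18*1/6 + 5/9*1/6 = 2/9
  d_2[Z] = 1/6*1/3 + 5/18*1/3 + 5/9*2/3 = 14/27
d_2 = (X=7/27, Y=2/9, Z=14/27)
  d_3[X] = 7/27*1/6 + 2/9*1/2 + 14/27*1/6 = 13/54
  d_3[Y] = 7/27*1/2 + 2/9*1/6 + 14/27*1/6 = 41/162
  d_3[Z] = 7/27*1/3 + 2/9*1/3 + 14/27*2/3 = 41/81
d_3 = (X=13/54, Y=41/162, Z=41/81)

Answer: 13/54 41/162 41/81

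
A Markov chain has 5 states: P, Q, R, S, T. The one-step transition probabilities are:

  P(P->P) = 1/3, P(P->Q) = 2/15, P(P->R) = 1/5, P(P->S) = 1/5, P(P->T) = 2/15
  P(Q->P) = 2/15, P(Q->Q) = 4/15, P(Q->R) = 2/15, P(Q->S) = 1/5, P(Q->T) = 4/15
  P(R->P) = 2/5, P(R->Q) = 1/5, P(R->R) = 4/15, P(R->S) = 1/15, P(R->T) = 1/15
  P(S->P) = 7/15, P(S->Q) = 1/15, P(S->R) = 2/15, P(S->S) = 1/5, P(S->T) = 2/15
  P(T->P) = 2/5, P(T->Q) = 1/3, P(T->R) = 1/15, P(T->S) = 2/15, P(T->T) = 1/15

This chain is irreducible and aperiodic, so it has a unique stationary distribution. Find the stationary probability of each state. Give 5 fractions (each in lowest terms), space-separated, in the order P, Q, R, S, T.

The stationary distribution satisfies pi = pi * P, i.e.:
  pi_P = 1/3*pi_P + 2/15*pi_Q + 2/5*pi_R + 7/15*pi_S + 2/5*pi_T
  pi_Q = 2/15*pi_P + 4/15*pi_Q + 1/5*pi_R + 1/15*pi_S + 1/3*pi_T
  pi_R = 1/5*pi_P + 2/15*pi_Q + 4/15*pi_R + 2/15*pi_S + 1/15*pi_T
  pi_S = 1/5*pi_P + 1/5*pi_Q + 1/15*pi_R + 1/5*pi_S + 2/15*pi_T
  pi_T = 2/15*pi_P + 4/15*pi_Q + 1/15*pi_R + 2/15*pi_S + 1/15*pi_T
with normalization: pi_P + pi_Q + pi_R + pi_S + pi_T = 1.

Using the first 4 balance equations plus normalization, the linear system A*pi = b is:
  [-2/3, 2/15, 2/5, 7/15, 2/5] . pi = 0
  [2/15, -11/15, 1/5, 1/15, 1/3] . pi = 0
  [1/5, 2/15, -11/15, 2/15, 1/15] . pi = 0
  [1/5, 1/5, 1/15, -4/5, 2/15] . pi = 0
  [1, 1, 1, 1, 1] . pi = 1

Solving yields:
  pi_P = 14209/41903
  pi_Q = 7781/41903
  pi_R = 7096/41903
  pi_S = 7050/41903
  pi_T = 5767/41903

Verification (pi * P):
  14209/41903*1/3 + 7781/41903*2/15 + 7096/41903*2/5 + 7050/41903*7/15 + 5767/41903*2/5 = 14209/41903 = pi_P  (ok)
  14209/41903*2/15 + 7781/41903*4/15 + 7096/41903*1/5 + 7050/41903*1/15 + 5767/41903*1/3 = 7781/41903 = pi_Q  (ok)
  14209/41903*1/5 + 7781/41903*2/15 + 7096/41903*4/15 + 7050/41903*2/15 + 5767/41903*1/15 = 7096/41903 = pi_R  (ok)
  14209/41903*1/5 + 7781/41903*1/5 + 7096/41903*1/15 + 7050/41903*1/5 + 5767/41903*2/15 = 7050/41903 = pi_S  (ok)
  14209/41903*2/15 + 7781/41903*4/15 + 7096/41903*1/15 + 7050/41903*2/15 + 5767/41903*1/15 = 5767/41903 = pi_T  (ok)

Answer: 14209/41903 7781/41903 7096/41903 7050/41903 5767/41903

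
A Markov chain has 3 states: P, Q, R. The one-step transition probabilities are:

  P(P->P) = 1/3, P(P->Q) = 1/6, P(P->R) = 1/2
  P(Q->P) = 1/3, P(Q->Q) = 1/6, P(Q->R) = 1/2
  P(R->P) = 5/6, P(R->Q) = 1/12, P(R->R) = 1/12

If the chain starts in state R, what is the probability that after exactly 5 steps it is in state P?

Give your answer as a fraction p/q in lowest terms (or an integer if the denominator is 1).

Answer: 21547/41472

Derivation:
Computing P^5 by repeated multiplication:
P^1 =
  P: [1/3, 1/6, 1/2]
  Q: [1/3, 1/6, 1/2]
  R: [5/6, 1/12, 1/12]
P^2 =
  P: [7/12, 1/8, 7/24]
  Q: [7/12, 1/8, 7/24]
  R: [3/8, 23/144, 67/144]
P^3 =
  P: [23/48, 41/288, 109/288]
  Q: [23/48, 41/288, 109/288]
  R: [163/288, 221/1728, 529/1728]
P^4 =
  P: [301/576, 467/3456, 1183/3456]
  Q: [301/576, 467/3456, 1183/3456]
  R: [1681/3456, 2927/20736, 7723/20736]
P^5 =
  P: [3487/6912, 5729/41472, 14821/41472]
  Q: [3487/6912, 5729/41472, 14821/41472]
  R: [21547/41472, 33749/248832, 85801/248832]

(P^5)[R -> P] = 21547/41472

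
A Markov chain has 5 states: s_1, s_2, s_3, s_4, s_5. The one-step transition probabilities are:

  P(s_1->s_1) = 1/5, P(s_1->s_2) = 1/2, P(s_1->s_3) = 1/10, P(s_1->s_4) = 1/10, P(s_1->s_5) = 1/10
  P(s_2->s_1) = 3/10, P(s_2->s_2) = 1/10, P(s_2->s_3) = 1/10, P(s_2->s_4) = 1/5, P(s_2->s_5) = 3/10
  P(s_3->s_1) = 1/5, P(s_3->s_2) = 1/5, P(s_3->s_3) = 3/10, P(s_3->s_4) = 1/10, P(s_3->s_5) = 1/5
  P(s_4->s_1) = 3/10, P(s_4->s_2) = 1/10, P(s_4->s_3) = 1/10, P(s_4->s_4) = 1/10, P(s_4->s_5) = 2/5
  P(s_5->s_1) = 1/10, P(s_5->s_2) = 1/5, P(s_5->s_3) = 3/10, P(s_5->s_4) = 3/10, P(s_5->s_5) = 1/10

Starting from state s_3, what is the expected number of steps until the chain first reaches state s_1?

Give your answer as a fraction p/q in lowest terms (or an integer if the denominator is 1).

Answer: 11790/2479

Derivation:
Let h_i = expected steps to first reach s_1 from state i.
Boundary: h_s_1 = 0.
First-step equations for the other states:
  h_s_2 = 1 + 3/10*h_s_1 + 1/10*h_s_2 + 1/10*h_s_3 + 1/5*h_s_4 + 3/10*h_s_5
  h_s_3 = 1 + 1/5*h_s_1 + 1/5*h_s_2 + 3/10*h_s_3 + 1/10*h_s_4 + 1/5*h_s_5
  h_s_4 = 1 + 3/10*h_s_1 + 1/10*h_s_2 + 1/10*h_s_3 + 1/10*h_s_4 + 2/5*h_s_5
  h_s_5 = 1 + 1/10*h_s_1 + 1/5*h_s_2 + 3/10*h_s_3 + 3/10*h_s_4 + 1/10*h_s_5

Substituting h_s_1 = 0 and rearranging gives the linear system (I - Q) h = 1:
  [9/10, -1/10, -1/5, -3/10] . (h_s_2, h_s_3, h_s_4, h_s_5) = 1
  [-1/5, 7/10, -1/10, -1/5] . (h_s_2, h_s_3, h_s_4, h_s_5) = 1
  [-1/10, -1/10, 9/10, -2/5] . (h_s_2, h_s_3, h_s_4, h_s_5) = 1
  [-1/5, -3/10, -3/10, 9/10] . (h_s_2, h_s_3, h_s_4, h_s_5) = 1

Solving yields:
  h_s_2 = 160/37
  h_s_3 = 11790/2479
  h_s_4 = 10900/2479
  h_s_5 = 12700/2479

Starting state is s_3, so the expected hitting time is h_s_3 = 11790/2479.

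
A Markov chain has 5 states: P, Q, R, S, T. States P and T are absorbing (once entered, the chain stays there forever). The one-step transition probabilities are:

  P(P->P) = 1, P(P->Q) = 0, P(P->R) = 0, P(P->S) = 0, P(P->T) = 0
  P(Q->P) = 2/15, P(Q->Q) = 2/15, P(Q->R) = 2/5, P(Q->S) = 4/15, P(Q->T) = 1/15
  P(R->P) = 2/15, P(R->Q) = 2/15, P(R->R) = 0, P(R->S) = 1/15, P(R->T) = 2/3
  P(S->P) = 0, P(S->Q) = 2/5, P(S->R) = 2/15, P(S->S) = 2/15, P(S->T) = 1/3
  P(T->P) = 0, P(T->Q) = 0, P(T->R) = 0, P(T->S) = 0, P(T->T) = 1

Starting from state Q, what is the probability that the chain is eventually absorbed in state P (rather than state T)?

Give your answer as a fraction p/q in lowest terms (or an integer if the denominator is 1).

Answer: 186/647

Derivation:
Let a_i = P(absorbed in P | start in state i).
Boundary conditions: a_P = 1, a_T = 0.
For each transient state i, a_i = sum_j P(i->j) * a_j:
  a_Q = 2/15*a_P + 2/15*a_Q + 2/5*a_R + 4/15*a_S + 1/15*a_T
  a_R = 2/15*a_P + 2/15*a_Q + 0*a_R + 1/15*a_S + 2/3*a_T
  a_S = 0*a_P + 2/5*a_Q + 2/15*a_R + 2/15*a_S + 1/3*a_T

Substituting a_P = 1 and a_T = 0, rearrange to (I - Q) a = r where r[i] = P(i -> P):
  [13/15, -2/5, -4/15] . (a_Q, a_R, a_S) = 2/15
  [-2/15, 1, -1/15] . (a_Q, a_R, a_S) = 2/15
  [-2/5, -2/15, 13/15] . (a_Q, a_R, a_S) = 0

Solving yields:
  a_Q = 186/647
  a_R = 118/647
  a_S = 104/647

Starting state is Q, so the absorption probability is a_Q = 186/647.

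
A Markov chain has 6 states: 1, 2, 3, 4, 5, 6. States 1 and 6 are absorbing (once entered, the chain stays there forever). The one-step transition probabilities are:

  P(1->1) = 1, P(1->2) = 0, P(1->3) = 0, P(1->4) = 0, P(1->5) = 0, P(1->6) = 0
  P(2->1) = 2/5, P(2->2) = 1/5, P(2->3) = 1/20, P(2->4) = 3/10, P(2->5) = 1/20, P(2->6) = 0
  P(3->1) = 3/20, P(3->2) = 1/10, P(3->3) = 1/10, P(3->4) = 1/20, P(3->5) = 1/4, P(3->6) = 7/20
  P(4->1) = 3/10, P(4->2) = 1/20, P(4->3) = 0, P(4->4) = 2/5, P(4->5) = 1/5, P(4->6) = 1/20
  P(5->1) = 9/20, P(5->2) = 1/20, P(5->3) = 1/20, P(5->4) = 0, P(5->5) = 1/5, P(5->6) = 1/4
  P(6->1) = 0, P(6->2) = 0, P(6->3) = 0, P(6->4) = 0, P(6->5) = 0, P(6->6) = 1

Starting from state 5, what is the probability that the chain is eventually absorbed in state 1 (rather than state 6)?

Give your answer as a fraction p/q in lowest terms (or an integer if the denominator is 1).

Answer: 33251/51389

Derivation:
Let a_i = P(absorbed in 1 | start in state i).
Boundary conditions: a_1 = 1, a_6 = 0.
For each transient state i, a_i = sum_j P(i->j) * a_j:
  a_2 = 2/5*a_1 + 1/5*a_2 + 1/20*a_3 + 3/10*a_4 + 1/20*a_5 + 0*a_6
  a_3 = 3/20*a_1 + 1/10*a_2 + 1/10*a_3 + 1/20*a_4 + 1/4*a_5 + 7/20*a_6
  a_4 = 3/10*a_1 + 1/20*a_2 + 0*a_3 + 2/5*a_4 + 1/5*a_5 + 1/20*a_6
  a_5 = 9/20*a_1 + 1/20*a_2 + 1/20*a_3 + 0*a_4 + 1/5*a_5 + 1/4*a_6

Substituting a_1 = 1 and a_6 = 0, rearrange to (I - Q) a = r where r[i] = P(i -> 1):
  [4/5, -1/20, -3/10, -1/20] . (a_2, a_3, a_4, a_5) = 2/5
  [-1/10, 9/10, -1/20, -1/4] . (a_2, a_3, a_4, a_5) = 3/20
  [-1/20, 0, 3/5, -1/5] . (a_2, a_3, a_4, a_5) = 3/10
  [-1/20, -1/20, 0, 4/5] . (a_2, a_3, a_4, a_5) = 9/20

Solving yields:
  a_2 = 44518/51389
  a_3 = 24997/51389
  a_4 = 40488/51389
  a_5 = 33251/51389

Starting state is 5, so the absorption probability is a_5 = 33251/51389.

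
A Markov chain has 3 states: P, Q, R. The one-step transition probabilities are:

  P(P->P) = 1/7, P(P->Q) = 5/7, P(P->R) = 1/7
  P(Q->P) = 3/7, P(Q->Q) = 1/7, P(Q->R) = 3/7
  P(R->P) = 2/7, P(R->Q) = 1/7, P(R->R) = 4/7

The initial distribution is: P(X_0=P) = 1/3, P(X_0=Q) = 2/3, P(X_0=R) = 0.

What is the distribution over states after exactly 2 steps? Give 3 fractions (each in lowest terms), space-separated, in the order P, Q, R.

Propagating the distribution step by step (d_{t+1} = d_t * P):
d_0 = (P=1/3, Q=2/3, R=0)
  d_1[P] = 1/3*1/7 + 2/3*3/7 + 0*2/7 = 1/3
  d_1[Q] = 1/3*5/7 + 2/3*1/7 + 0*1/7 = 1/3
  d_1[R] = 1/3*1/7 + 2/3*3/7 + 0*4/7 = 1/3
d_1 = (P=1/3, Q=1/3, R=1/3)
  d_2[P] = 1/3*1/7 + 1/3*3/7 + 1/3*2/7 = 2/7
  d_2[Q] = 1/3*5/7 + 1/3*1/7 + 1/3*1/7 = 1/3
  d_2[R] = 1/3*1/7 + 1/3*3/7 + 1/3*4/7 = 8/21
d_2 = (P=2/7, Q=1/3, R=8/21)

Answer: 2/7 1/3 8/21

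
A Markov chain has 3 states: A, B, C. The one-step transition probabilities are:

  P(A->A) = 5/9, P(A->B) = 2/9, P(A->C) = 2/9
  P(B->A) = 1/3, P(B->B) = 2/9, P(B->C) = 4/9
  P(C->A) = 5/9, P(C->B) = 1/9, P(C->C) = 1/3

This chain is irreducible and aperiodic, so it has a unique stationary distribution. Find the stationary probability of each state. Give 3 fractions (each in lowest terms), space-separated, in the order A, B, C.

The stationary distribution satisfies pi = pi * P, i.e.:
  pi_A = 5/9*pi_A + 1/3*pi_B + 5/9*pi_C
  pi_B = 2/9*pi_A + 2/9*pi_B + 1/9*pi_C
  pi_C = 2/9*pi_A + 4/9*pi_B + 1/3*pi_C
with normalization: pi_A + pi_B + pi_C = 1.

Using the first 2 balance equations plus normalization, the linear system A*pi = b is:
  [-4/9, 1/3, 5/9] . pi = 0
  [2/9, -7/9, 1/9] . pi = 0
  [1, 1, 1] . pi = 1

Solving yields:
  pi_A = 19/37
  pi_B = 7/37
  pi_C = 11/37

Verification (pi * P):
  19/37*5/9 + 7/37*1/3 + 11/37*5/9 = 19/37 = pi_A  (ok)
  19/37*2/9 + 7/37*2/9 + 11/37*1/9 = 7/37 = pi_B  (ok)
  19/37*2/9 + 7/37*4/9 + 11/37*1/3 = 11/37 = pi_C  (ok)

Answer: 19/37 7/37 11/37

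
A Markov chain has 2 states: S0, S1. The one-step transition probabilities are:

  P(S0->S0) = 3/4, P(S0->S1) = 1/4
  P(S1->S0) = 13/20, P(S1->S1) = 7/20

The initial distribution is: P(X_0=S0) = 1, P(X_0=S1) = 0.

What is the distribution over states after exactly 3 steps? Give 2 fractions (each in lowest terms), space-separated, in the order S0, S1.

Answer: 289/400 111/400

Derivation:
Propagating the distribution step by step (d_{t+1} = d_t * P):
d_0 = (S0=1, S1=0)
  d_1[S0] = 1*3/4 + 0*13/20 = 3/4
  d_1[S1] = 1*1/4 + 0*7/20 = 1/4
d_1 = (S0=3/4, S1=1/4)
  d_2[S0] = 3/4*3/4 + 1/4*13/20 = 29/40
  d_2[S1] = 3/4*1/4 + 1/4*7/20 = 11/40
d_2 = (S0=29/40, S1=11/40)
  d_3[S0] = 29/40*3/4 + 11/40*13/20 = 289/400
  d_3[S1] = 29/40*1/4 + 11/40*7/20 = 111/400
d_3 = (S0=289/400, S1=111/400)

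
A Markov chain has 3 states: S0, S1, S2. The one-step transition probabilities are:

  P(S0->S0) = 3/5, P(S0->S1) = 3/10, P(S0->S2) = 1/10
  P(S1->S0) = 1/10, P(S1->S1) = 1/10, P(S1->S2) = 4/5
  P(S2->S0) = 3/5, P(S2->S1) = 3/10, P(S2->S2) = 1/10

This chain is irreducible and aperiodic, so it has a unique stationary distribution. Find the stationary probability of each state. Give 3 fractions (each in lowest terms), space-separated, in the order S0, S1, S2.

The stationary distribution satisfies pi = pi * P, i.e.:
  pi_S0 = 3/5*pi_S0 + 1/10*pi_S1 + 3/5*pi_S2
  pi_S1 = 3/10*pi_S0 + 1/10*pi_S1 + 3/10*pi_S2
  pi_S2 = 1/10*pi_S0 + 4/5*pi_S1 + 1/10*pi_S2
with normalization: pi_S0 + pi_S1 + pi_S2 = 1.

Using the first 2 balance equations plus normalization, the linear system A*pi = b is:
  [-2/5, 1/10, 3/5] . pi = 0
  [3/10, -9/10, 3/10] . pi = 0
  [1, 1, 1] . pi = 1

Solving yields:
  pi_S0 = 19/40
  pi_S1 = 1/4
  pi_S2 = 11/40

Verification (pi * P):
  19/40*3/5 + 1/4*1/10 + 11/40*3/5 = 19/40 = pi_S0  (ok)
  19/40*3/10 + 1/4*1/10 + 11/40*3/10 = 1/4 = pi_S1  (ok)
  19/40*1/10 + 1/4*4/5 + 11/40*1/10 = 11/40 = pi_S2  (ok)

Answer: 19/40 1/4 11/40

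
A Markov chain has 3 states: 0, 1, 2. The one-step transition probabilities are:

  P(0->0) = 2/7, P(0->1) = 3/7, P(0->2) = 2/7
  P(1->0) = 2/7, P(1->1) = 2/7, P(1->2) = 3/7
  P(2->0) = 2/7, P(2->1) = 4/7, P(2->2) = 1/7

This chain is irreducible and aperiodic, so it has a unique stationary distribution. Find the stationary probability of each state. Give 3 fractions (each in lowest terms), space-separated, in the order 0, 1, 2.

The stationary distribution satisfies pi = pi * P, i.e.:
  pi_0 = 2/7*pi_0 + 2/7*pi_1 + 2/7*pi_2
  pi_1 = 3/7*pi_0 + 2/7*pi_1 + 4/7*pi_2
  pi_2 = 2/7*pi_0 + 3/7*pi_1 + 1/7*pi_2
with normalization: pi_0 + pi_1 + pi_2 = 1.

Using the first 2 balance equations plus normalization, the linear system A*pi = b is:
  [-5/7, 2/7, 2/7] . pi = 0
  [3/7, -5/7, 4/7] . pi = 0
  [1, 1, 1] . pi = 1

Solving yields:
  pi_0 = 2/7
  pi_1 = 26/63
  pi_2 = 19/63

Verification (pi * P):
  2/7*2/7 + 26/63*2/7 + 19/63*2/7 = 2/7 = pi_0  (ok)
  2/7*3/7 + 26/63*2/7 + 19/63*4/7 = 26/63 = pi_1  (ok)
  2/7*2/7 + 26/63*3/7 + 19/63*1/7 = 19/63 = pi_2  (ok)

Answer: 2/7 26/63 19/63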